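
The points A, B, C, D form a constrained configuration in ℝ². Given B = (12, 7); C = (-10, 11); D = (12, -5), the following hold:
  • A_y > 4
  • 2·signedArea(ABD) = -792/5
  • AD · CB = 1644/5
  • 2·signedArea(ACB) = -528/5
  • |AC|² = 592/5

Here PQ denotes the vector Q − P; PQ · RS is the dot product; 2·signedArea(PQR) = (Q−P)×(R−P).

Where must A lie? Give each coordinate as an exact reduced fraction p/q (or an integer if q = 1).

1. A_x = -6/5  [2·signedArea(ABD) = -792/5 ∩ AD · CB = 1644/5]
2. A_y = 23/5  [2·signedArea(ABD) = -792/5 ∩ AD · CB = 1644/5]
   → A = (-6/5, 23/5)

A = (-6/5, 23/5)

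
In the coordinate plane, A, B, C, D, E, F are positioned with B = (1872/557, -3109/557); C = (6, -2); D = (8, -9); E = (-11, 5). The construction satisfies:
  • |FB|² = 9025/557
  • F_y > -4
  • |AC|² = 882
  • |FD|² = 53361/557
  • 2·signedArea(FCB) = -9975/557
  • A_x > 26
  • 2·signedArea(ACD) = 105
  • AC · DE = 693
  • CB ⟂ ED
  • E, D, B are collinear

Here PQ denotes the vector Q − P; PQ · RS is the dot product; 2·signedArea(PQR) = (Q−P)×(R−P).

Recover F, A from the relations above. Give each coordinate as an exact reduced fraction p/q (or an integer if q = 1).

A = (27, -23)
F = (67/557, -1779/557)

1. F_x = 67/557  [line 1995/557·x + -1470/557·y + -4935/557 = 0 ∩ |FD|² = 53361/557]
2. F_y = -1779/557  [line 1995/557·x + -1470/557·y + -4935/557 = 0 ∩ |FD|² = 53361/557]
   → F = (67/557, -1779/557)
3. A_x = 27  [AC · DE = 693 ∩ 2·signedArea(ACD) = 105]
4. A_y = -23  [AC · DE = 693 ∩ 2·signedArea(ACD) = 105]
   → A = (27, -23)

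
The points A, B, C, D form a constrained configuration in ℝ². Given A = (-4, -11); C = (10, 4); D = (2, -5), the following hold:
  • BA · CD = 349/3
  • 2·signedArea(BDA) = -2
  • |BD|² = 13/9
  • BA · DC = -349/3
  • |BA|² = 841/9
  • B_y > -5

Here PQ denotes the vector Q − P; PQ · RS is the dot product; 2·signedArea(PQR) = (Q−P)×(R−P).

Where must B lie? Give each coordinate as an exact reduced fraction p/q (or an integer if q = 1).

B = (8/3, -4)

1. B_x = 8/3  [2·signedArea(BDA) = -2 ∩ BA · CD = 349/3]
2. B_y = -4  [2·signedArea(BDA) = -2 ∩ BA · CD = 349/3]
   → B = (8/3, -4)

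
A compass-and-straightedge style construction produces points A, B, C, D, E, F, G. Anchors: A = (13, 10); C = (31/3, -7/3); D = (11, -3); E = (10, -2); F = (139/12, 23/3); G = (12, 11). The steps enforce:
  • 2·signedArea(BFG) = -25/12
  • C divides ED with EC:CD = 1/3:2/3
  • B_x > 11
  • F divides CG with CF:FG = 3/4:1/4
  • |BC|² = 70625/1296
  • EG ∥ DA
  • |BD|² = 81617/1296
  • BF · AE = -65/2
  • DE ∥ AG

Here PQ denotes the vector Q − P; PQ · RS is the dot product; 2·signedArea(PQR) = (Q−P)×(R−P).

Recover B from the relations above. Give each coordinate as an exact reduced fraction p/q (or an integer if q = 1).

1. B_x = 427/36  [BF · AE = -65/2 ∩ 2·signedArea(BFG) = -25/12]
2. B_y = 44/9  [BF · AE = -65/2 ∩ 2·signedArea(BFG) = -25/12]
   → B = (427/36, 44/9)

B = (427/36, 44/9)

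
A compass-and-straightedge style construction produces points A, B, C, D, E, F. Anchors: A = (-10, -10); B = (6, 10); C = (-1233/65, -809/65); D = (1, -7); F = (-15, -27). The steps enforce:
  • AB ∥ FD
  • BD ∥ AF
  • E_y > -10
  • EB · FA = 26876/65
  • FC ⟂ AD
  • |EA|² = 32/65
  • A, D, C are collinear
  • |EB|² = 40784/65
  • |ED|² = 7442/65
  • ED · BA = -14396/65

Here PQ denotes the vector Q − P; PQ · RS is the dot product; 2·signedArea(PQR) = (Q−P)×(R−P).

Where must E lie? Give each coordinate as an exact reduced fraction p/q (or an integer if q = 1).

E = (-606/65, -638/65)

1. E_x = -606/65  [ED · BA = -14396/65 ∩ EB · FA = 26876/65]
2. E_y = -638/65  [ED · BA = -14396/65 ∩ EB · FA = 26876/65]
   → E = (-606/65, -638/65)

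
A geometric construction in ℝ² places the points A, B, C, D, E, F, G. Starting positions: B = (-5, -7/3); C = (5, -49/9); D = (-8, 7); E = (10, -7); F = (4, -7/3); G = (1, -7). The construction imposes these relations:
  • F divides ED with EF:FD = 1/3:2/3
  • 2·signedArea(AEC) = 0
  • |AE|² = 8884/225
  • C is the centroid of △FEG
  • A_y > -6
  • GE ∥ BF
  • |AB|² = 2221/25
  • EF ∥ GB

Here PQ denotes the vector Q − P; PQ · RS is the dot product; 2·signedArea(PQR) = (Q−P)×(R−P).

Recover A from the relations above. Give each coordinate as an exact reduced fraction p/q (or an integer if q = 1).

A = (4, -77/15)

1. A_x = 4  [line -14/9·x + -5·y + -175/9 = 0 ∩ |AE|² = 8884/225]
2. A_y = -77/15  [line -14/9·x + -5·y + -175/9 = 0 ∩ |AE|² = 8884/225]
   → A = (4, -77/15)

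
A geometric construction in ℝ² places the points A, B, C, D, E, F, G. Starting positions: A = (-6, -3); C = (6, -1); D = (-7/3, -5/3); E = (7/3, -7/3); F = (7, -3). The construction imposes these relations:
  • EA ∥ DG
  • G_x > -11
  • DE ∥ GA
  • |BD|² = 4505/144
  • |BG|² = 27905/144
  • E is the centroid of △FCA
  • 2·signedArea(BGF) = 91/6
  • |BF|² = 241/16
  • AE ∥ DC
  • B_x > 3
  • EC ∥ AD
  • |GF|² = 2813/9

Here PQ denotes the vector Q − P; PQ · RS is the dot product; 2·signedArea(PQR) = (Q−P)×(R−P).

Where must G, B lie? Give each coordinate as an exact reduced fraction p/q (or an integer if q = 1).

B = (13/4, -2)
G = (-32/3, -7/3)

1. G_x = -32/3  [DE ∥ GA ∩ EA ∥ DG]
2. G_y = -7/3  [DE ∥ GA ∩ EA ∥ DG]
   → G = (-32/3, -7/3)
3. B_x = 13/4  [line 2/3·x + 53/3·y + 199/6 = 0 ∩ |BD|² = 4505/144]
4. B_y = -2  [line 2/3·x + 53/3·y + 199/6 = 0 ∩ |BD|² = 4505/144]
   → B = (13/4, -2)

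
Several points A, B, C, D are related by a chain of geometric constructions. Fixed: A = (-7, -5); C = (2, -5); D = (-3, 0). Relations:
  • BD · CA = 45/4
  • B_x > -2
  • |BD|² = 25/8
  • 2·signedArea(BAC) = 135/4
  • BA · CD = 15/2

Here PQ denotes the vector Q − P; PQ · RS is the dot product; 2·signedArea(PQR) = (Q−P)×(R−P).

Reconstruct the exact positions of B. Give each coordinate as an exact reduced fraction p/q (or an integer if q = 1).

1. B_x = -7/4  [BA · CD = 15/2 ∩ 2·signedArea(BAC) = 135/4]
2. B_y = -5/4  [BA · CD = 15/2 ∩ 2·signedArea(BAC) = 135/4]
   → B = (-7/4, -5/4)

B = (-7/4, -5/4)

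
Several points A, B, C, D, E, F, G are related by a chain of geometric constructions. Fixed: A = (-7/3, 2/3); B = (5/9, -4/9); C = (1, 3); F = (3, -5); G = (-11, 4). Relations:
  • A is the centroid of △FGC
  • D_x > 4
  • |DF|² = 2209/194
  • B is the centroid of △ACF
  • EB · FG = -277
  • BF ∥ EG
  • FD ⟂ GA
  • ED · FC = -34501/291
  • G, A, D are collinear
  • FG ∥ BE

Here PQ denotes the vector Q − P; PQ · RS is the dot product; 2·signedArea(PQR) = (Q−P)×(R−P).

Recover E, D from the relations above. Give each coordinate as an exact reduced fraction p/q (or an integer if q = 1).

D = (817/194, -359/194)
E = (-121/9, 77/9)

1. E_x = -121/9  [BF ∥ EG ∩ FG ∥ BE]
2. E_y = 77/9  [BF ∥ EG ∩ FG ∥ BE]
   → E = (-121/9, 77/9)
3. D_x = 817/194  [G, A, D are collinear ∩ FD ⟂ GA]
4. D_y = -359/194  [G, A, D are collinear ∩ FD ⟂ GA]
   → D = (817/194, -359/194)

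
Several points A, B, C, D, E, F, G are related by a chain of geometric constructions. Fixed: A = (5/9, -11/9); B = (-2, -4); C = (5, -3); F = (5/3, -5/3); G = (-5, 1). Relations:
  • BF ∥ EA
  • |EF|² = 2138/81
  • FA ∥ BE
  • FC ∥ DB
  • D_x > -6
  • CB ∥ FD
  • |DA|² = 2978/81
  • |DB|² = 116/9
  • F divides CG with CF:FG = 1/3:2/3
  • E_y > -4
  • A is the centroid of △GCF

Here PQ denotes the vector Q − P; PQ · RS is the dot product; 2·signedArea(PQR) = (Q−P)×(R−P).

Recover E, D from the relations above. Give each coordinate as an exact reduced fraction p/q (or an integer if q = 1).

1. E_x = -28/9  [BF ∥ EA ∩ FA ∥ BE]
2. E_y = -32/9  [BF ∥ EA ∩ FA ∥ BE]
   → E = (-28/9, -32/9)
3. D_x = -16/3  [FC ∥ DB ∩ CB ∥ FD]
4. D_y = -8/3  [FC ∥ DB ∩ CB ∥ FD]
   → D = (-16/3, -8/3)

D = (-16/3, -8/3)
E = (-28/9, -32/9)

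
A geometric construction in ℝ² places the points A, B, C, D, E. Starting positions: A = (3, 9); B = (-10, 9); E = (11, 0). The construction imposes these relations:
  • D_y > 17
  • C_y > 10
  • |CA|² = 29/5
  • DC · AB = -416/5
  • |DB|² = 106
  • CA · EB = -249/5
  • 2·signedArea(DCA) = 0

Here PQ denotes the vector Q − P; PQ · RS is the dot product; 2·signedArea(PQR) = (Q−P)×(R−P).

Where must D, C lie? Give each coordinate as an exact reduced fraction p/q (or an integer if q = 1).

C = (7/5, 54/5)
D = (-5, 18)

1. C_x = 7/5  [line 21·x + -9·y + 339/5 = 0 ∩ |CA|² = 29/5]
2. C_y = 54/5  [line 21·x + -9·y + 339/5 = 0 ∩ |CA|² = 29/5]
   → C = (7/5, 54/5)
3. D_x = -5  [2·signedArea(DCA) = 0 ∩ DC · AB = -416/5]
4. D_y = 18  [2·signedArea(DCA) = 0 ∩ DC · AB = -416/5]
   → D = (-5, 18)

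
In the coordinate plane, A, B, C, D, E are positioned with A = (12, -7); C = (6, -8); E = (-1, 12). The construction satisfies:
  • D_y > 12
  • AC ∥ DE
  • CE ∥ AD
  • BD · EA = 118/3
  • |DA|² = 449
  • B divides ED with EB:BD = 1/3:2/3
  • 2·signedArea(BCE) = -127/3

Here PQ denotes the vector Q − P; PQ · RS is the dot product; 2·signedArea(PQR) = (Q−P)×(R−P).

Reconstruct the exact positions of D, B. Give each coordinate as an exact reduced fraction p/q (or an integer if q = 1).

B = (1, 37/3)
D = (5, 13)

1. D_x = 5  [AC ∥ DE ∩ CE ∥ AD]
2. D_y = 13  [AC ∥ DE ∩ CE ∥ AD]
   → D = (5, 13)
3. B_x = 1  [B divides ED with EB:BD = 1/3:2/3]
4. B_y = 37/3  [B divides ED with EB:BD = 1/3:2/3]
   → B = (1, 37/3)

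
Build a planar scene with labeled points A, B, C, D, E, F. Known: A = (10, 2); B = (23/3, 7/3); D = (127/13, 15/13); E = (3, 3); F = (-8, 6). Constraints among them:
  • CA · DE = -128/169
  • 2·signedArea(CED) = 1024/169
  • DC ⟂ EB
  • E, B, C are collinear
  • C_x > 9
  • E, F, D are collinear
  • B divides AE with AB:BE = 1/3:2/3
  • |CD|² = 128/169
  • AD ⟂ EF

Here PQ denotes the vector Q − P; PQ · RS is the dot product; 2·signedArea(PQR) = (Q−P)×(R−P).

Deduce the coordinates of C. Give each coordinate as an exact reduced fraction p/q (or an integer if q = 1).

C = (643/65, 131/65)

1. C_x = 643/65  [E, B, C are collinear ∩ DC ⟂ EB]
2. C_y = 131/65  [E, B, C are collinear ∩ DC ⟂ EB]
   → C = (643/65, 131/65)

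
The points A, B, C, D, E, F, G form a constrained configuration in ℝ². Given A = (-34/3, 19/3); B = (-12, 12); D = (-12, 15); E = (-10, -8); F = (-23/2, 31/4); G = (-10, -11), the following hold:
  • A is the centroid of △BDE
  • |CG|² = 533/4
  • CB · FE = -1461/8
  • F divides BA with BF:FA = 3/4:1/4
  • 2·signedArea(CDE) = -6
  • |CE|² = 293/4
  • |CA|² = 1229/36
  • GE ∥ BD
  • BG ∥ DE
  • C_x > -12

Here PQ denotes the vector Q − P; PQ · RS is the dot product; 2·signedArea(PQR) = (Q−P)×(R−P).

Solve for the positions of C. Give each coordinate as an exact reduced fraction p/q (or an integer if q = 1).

1. C_x = -11  [CB · FE = -1461/8 ∩ 2·signedArea(CDE) = -6]
2. C_y = 1/2  [CB · FE = -1461/8 ∩ 2·signedArea(CDE) = -6]
   → C = (-11, 1/2)

C = (-11, 1/2)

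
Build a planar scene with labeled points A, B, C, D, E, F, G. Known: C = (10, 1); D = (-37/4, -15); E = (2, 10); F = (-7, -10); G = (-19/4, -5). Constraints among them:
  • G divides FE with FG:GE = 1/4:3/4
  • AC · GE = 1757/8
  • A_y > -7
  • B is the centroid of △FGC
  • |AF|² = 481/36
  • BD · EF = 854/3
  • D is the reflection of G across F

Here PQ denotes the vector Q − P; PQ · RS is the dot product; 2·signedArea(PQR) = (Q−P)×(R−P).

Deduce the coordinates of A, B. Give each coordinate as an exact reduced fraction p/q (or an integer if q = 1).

A = (-11/2, -20/3)
B = (-7/12, -14/3)

1. A_x = -11/2  [line -27/4·x + -15·y + -1097/8 = 0 ∩ |AF|² = 481/36]
2. A_y = -20/3  [line -27/4·x + -15·y + -1097/8 = 0 ∩ |AF|² = 481/36]
   → A = (-11/2, -20/3)
3. B_x = -7/12  [B is the centroid of △FGC]
4. B_y = -14/3  [B is the centroid of △FGC]
   → B = (-7/12, -14/3)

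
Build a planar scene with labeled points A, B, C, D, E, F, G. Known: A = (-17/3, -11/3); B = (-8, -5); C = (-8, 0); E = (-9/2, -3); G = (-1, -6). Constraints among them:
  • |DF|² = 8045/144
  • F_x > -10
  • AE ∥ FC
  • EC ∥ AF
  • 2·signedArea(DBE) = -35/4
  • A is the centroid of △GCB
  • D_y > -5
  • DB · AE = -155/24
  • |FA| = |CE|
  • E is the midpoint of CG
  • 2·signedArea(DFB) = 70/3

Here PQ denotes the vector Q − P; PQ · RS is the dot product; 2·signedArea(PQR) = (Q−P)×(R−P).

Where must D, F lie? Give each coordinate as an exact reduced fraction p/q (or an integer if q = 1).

D = (-11/4, -9/2)
F = (-55/6, -2/3)

1. D_x = -11/4  [2·signedArea(DBE) = -35/4 ∩ DB · AE = -155/24]
2. D_y = -9/2  [2·signedArea(DBE) = -35/4 ∩ DB · AE = -155/24]
   → D = (-11/4, -9/2)
3. F_x = -55/6  [AE ∥ FC ∩ EC ∥ AF]
4. F_y = -2/3  [AE ∥ FC ∩ EC ∥ AF]
   → F = (-55/6, -2/3)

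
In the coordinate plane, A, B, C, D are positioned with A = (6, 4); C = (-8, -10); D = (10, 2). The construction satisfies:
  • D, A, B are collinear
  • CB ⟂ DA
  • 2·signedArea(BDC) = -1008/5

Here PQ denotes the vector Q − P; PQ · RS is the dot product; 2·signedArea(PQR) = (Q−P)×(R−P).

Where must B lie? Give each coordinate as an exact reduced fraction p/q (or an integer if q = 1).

1. B_x = 2/5  [D, A, B are collinear ∩ CB ⟂ DA]
2. B_y = 34/5  [D, A, B are collinear ∩ CB ⟂ DA]
   → B = (2/5, 34/5)

B = (2/5, 34/5)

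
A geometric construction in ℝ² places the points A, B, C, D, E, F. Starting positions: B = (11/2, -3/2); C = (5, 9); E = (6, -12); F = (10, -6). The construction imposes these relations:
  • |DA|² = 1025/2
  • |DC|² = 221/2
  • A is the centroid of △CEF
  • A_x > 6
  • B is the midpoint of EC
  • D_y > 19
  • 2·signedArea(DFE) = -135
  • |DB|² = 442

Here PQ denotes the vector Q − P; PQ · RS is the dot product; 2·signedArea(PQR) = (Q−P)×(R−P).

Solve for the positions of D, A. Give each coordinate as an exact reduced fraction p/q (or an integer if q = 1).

A = (7, -3)
D = (9/2, 39/2)

1. D_x = 9/2  [line 6·x + -4·y + 51 = 0 ∩ |DB|² = 442]
2. D_y = 39/2  [line 6·x + -4·y + 51 = 0 ∩ |DB|² = 442]
   → D = (9/2, 39/2)
3. A_x = 7  [A is the centroid of △CEF]
4. A_y = -3  [A is the centroid of △CEF]
   → A = (7, -3)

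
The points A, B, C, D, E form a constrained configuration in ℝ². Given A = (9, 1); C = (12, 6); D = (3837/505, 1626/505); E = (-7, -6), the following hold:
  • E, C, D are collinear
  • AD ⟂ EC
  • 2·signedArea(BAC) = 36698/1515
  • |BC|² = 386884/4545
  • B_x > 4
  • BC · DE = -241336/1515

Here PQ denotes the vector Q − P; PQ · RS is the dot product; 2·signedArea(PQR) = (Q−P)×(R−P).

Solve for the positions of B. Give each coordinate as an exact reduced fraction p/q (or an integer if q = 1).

B = (6362/1515, 542/505)

1. B_x = 6362/1515  [BC · DE = -241336/1515 ∩ 2·signedArea(BAC) = 36698/1515]
2. B_y = 542/505  [BC · DE = -241336/1515 ∩ 2·signedArea(BAC) = 36698/1515]
   → B = (6362/1515, 542/505)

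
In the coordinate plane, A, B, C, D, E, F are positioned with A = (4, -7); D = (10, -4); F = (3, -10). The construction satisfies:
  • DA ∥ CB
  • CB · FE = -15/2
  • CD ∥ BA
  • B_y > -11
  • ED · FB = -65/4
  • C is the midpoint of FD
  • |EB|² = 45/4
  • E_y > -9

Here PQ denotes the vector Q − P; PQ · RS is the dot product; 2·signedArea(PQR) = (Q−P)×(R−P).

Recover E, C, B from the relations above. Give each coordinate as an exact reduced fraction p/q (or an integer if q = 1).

B = (1/2, -10)
C = (13/2, -7)
E = (7/2, -17/2)

1. C_x = 13/2  [C is the midpoint of FD]
2. C_y = -7  [C is the midpoint of FD]
   → C = (13/2, -7)
3. B_x = 1/2  [CD ∥ BA ∩ DA ∥ CB]
4. B_y = -10  [CD ∥ BA ∩ DA ∥ CB]
   → B = (1/2, -10)
5. E_x = 7/2  [ED · FB = -65/4 ∩ CB · FE = -15/2]
6. E_y = -17/2  [ED · FB = -65/4 ∩ CB · FE = -15/2]
   → E = (7/2, -17/2)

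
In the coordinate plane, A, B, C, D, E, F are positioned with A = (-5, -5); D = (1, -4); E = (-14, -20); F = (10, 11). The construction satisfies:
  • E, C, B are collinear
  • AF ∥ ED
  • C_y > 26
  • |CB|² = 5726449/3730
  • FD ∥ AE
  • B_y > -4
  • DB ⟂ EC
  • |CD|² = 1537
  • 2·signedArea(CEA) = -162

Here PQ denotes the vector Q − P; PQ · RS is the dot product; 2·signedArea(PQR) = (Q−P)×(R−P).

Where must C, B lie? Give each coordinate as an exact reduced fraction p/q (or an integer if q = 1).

B = (-77/3730, -11761/3730)
C = (25, 27)

1. C_x = 25  [line -15·x + 9·y + 132 = 0 ∩ |CD|² = 1537]
2. C_y = 27  [line -15·x + 9·y + 132 = 0 ∩ |CD|² = 1537]
   → C = (25, 27)
3. B_x = -77/3730  [E, C, B are collinear ∩ DB ⟂ EC]
4. B_y = -11761/3730  [E, C, B are collinear ∩ DB ⟂ EC]
   → B = (-77/3730, -11761/3730)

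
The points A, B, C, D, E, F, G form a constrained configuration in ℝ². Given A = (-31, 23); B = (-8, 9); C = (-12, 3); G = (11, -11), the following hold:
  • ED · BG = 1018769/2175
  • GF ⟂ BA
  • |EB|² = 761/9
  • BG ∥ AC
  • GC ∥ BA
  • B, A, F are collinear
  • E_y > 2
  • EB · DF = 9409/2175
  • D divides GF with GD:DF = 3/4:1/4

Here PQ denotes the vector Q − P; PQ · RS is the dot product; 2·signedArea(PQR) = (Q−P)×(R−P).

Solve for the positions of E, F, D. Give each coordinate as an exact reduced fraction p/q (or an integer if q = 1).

1. F_x = 10691/725  [B, A, F are collinear ∩ GF ⟂ BA]
2. F_y = -3513/725  [B, A, F are collinear ∩ GF ⟂ BA]
   → F = (10691/725, -3513/725)
3. D_x = 10012/725  [D divides GF with GD:DF = 3/4:1/4]
4. D_y = -9257/1450  [D divides GF with GD:DF = 3/4:1/4]
   → D = (10012/725, -9257/1450)
5. E_x = -5/3  [ED · BG = 1018769/2175 ∩ EB · DF = 9409/2175]
6. E_y = 7/3  [ED · BG = 1018769/2175 ∩ EB · DF = 9409/2175]
   → E = (-5/3, 7/3)

D = (10012/725, -9257/1450)
E = (-5/3, 7/3)
F = (10691/725, -3513/725)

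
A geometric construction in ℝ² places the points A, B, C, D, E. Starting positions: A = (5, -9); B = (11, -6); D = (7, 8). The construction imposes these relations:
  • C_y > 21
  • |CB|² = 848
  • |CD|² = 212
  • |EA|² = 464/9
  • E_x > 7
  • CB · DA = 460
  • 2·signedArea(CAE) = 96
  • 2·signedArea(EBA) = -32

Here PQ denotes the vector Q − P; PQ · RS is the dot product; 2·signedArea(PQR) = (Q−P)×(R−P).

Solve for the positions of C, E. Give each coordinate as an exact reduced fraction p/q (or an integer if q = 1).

C = (3, 22)
E = (23/3, -7/3)

1. C_x = 3  [line 2·x + 17·y + -380 = 0 ∩ |CB|² = 848]
2. C_y = 22  [line 2·x + 17·y + -380 = 0 ∩ |CB|² = 848]
   → C = (3, 22)
3. E_x = 23/3  [2·signedArea(CAE) = 96 ∩ 2·signedArea(EBA) = -32]
4. E_y = -7/3  [2·signedArea(CAE) = 96 ∩ 2·signedArea(EBA) = -32]
   → E = (23/3, -7/3)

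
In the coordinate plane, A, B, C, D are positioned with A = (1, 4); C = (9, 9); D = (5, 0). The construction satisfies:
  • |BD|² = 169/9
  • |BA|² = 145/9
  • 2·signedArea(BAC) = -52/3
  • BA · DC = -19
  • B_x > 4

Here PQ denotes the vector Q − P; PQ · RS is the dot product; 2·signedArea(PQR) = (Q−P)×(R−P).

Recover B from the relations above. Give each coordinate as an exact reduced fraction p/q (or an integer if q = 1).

1. B_x = 5  [BA · DC = -19 ∩ 2·signedArea(BAC) = -52/3]
2. B_y = 13/3  [BA · DC = -19 ∩ 2·signedArea(BAC) = -52/3]
   → B = (5, 13/3)

B = (5, 13/3)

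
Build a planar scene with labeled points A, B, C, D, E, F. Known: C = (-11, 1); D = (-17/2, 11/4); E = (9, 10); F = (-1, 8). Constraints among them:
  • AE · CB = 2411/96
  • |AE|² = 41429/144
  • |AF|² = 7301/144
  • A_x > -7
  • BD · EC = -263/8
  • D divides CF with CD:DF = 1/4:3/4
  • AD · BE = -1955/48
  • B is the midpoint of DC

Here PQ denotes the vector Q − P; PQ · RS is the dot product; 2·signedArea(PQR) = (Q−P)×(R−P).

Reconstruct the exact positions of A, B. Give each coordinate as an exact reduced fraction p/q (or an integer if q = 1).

A = (-41/6, 47/12)
B = (-39/4, 15/8)

1. B_x = -39/4  [B is the midpoint of DC]
2. B_y = 15/8  [B is the midpoint of DC]
   → B = (-39/4, 15/8)
3. A_x = -41/6  [AD · BE = -1955/48 ∩ AE · CB = 2411/96]
4. A_y = 47/12  [AD · BE = -1955/48 ∩ AE · CB = 2411/96]
   → A = (-41/6, 47/12)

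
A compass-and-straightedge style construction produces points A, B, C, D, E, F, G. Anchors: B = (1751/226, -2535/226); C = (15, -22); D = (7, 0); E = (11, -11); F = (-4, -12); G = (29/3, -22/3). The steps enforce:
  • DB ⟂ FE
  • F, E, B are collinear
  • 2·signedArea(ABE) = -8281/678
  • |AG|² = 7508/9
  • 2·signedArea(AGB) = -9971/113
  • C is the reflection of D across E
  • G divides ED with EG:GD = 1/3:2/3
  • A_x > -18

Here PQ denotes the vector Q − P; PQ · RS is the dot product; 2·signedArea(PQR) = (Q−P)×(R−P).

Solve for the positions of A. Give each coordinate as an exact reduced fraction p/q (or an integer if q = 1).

1. A_x = -53/3  [2·signedArea(ABE) = -8281/678 ∩ 2·signedArea(AGB) = -9971/113]
2. A_y = -50/3  [2·signedArea(ABE) = -8281/678 ∩ 2·signedArea(AGB) = -9971/113]
   → A = (-53/3, -50/3)

A = (-53/3, -50/3)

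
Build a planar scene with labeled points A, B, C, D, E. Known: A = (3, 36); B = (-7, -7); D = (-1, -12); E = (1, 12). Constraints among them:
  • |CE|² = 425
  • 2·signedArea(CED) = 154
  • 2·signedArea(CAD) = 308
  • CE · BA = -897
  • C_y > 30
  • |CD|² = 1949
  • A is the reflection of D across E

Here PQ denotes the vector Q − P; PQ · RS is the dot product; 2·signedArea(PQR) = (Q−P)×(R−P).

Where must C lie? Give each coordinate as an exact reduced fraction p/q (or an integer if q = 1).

1. C_x = 9  [2·signedArea(CED) = 154 ∩ CE · BA = -897]
2. C_y = 31  [2·signedArea(CED) = 154 ∩ CE · BA = -897]
   → C = (9, 31)

C = (9, 31)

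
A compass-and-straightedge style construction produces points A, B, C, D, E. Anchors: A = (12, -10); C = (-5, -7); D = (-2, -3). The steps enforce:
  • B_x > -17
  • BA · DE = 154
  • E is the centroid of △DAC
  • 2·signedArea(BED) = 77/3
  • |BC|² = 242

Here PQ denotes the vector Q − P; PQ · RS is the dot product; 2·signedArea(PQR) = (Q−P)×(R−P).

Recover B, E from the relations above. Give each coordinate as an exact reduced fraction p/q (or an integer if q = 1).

1. E_x = 5/3  [E is the centroid of △DAC]
2. E_y = -20/3  [E is the centroid of △DAC]
   → E = (5/3, -20/3)
3. B_x = -16  [2·signedArea(BED) = 77/3 ∩ BA · DE = 154]
4. B_y = 4  [2·signedArea(BED) = 77/3 ∩ BA · DE = 154]
   → B = (-16, 4)

B = (-16, 4)
E = (5/3, -20/3)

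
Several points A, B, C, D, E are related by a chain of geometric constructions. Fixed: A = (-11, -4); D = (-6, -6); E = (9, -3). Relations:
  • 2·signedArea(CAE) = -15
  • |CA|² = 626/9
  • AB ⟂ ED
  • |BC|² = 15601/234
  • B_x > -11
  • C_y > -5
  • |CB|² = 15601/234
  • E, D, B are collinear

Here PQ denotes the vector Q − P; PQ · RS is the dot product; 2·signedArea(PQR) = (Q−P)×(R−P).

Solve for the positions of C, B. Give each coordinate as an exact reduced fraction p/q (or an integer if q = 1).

1. C_x = -8/3  [line -1·x + 20·y + 84 = 0 ∩ |CA|² = 626/9]
2. C_y = -13/3  [line -1·x + 20·y + 84 = 0 ∩ |CA|² = 626/9]
   → C = (-8/3, -13/3)
3. B_x = -271/26  [E, D, B are collinear ∩ AB ⟂ ED]
4. B_y = -179/26  [E, D, B are collinear ∩ AB ⟂ ED]
   → B = (-271/26, -179/26)

B = (-271/26, -179/26)
C = (-8/3, -13/3)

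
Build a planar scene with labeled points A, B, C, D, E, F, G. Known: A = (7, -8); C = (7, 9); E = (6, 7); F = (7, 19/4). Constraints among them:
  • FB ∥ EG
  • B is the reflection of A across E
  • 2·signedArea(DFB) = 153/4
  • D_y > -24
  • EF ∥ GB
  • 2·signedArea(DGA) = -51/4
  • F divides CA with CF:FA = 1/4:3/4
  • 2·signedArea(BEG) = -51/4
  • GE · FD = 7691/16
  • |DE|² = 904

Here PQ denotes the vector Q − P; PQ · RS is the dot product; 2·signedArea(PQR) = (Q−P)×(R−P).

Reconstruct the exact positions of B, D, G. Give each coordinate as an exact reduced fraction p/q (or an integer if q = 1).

1. B_x = 5  [B is the reflection of A across E]
2. B_y = 22  [B is the reflection of A across E]
   → B = (5, 22)
3. G_x = 4  [EF ∥ GB ∩ FB ∥ EG]
4. G_y = 97/4  [EF ∥ GB ∩ FB ∥ EG]
   → G = (4, 97/4)
5. D_x = 8  [2·signedArea(DFB) = 153/4 ∩ 2·signedArea(DGA) = -51/4]
6. D_y = -23  [2·signedArea(DFB) = 153/4 ∩ 2·signedArea(DGA) = -51/4]
   → D = (8, -23)

B = (5, 22)
D = (8, -23)
G = (4, 97/4)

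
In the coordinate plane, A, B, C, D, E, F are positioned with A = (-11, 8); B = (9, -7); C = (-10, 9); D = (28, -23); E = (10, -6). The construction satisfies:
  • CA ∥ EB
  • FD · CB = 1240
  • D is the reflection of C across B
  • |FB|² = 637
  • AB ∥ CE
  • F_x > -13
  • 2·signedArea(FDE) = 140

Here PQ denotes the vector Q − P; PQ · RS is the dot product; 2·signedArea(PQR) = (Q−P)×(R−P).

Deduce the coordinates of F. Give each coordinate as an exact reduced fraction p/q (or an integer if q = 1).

1. F_x = -12  [2·signedArea(FDE) = 140 ∩ FD · CB = 1240]
2. F_y = 7  [2·signedArea(FDE) = 140 ∩ FD · CB = 1240]
   → F = (-12, 7)

F = (-12, 7)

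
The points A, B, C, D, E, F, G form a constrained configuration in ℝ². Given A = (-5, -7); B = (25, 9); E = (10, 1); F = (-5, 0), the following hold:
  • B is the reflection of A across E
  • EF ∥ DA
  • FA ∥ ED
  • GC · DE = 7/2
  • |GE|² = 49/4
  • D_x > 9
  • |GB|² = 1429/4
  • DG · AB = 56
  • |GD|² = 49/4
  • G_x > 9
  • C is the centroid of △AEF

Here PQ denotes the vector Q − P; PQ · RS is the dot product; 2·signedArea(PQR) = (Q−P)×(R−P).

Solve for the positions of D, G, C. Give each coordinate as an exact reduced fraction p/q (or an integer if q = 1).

C = (0, -2)
D = (10, -6)
G = (10, -5/2)

1. D_x = 10  [EF ∥ DA ∩ FA ∥ ED]
2. D_y = -6  [EF ∥ DA ∩ FA ∥ ED]
   → D = (10, -6)
3. G_x = 10  [line 30·x + 16·y + -260 = 0 ∩ |GB|² = 1429/4]
4. G_y = -5/2  [line 30·x + 16·y + -260 = 0 ∩ |GB|² = 1429/4]
   → G = (10, -5/2)
5. C_x = 0  [GC · DE = 7/2 ∩ C is the centroid of △AEF]
6. C_y = -2  [GC · DE = 7/2 ∩ C is the centroid of △AEF]
   → C = (0, -2)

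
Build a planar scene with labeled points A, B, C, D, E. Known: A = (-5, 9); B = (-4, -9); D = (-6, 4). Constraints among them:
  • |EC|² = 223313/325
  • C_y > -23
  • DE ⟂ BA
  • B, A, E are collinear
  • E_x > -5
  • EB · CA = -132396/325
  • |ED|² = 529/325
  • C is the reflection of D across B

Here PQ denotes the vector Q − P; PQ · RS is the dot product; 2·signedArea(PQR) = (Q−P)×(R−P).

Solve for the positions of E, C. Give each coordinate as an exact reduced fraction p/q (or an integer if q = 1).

1. E_x = -1536/325  [B, A, E are collinear ∩ DE ⟂ BA]
2. E_y = 1323/325  [B, A, E are collinear ∩ DE ⟂ BA]
   → E = (-1536/325, 1323/325)
3. C_x = -2  [C is the reflection of D across B]
4. C_y = -22  [C is the reflection of D across B]
   → C = (-2, -22)

C = (-2, -22)
E = (-1536/325, 1323/325)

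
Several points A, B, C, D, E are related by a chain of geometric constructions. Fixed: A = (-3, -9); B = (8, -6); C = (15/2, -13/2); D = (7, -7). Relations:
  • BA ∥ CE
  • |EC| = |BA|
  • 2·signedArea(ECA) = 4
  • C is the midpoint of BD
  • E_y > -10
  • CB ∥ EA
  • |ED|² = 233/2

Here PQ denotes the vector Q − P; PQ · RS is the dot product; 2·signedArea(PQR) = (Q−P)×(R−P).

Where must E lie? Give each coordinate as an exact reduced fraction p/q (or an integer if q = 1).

1. E_x = -7/2  [CB ∥ EA ∩ BA ∥ CE]
2. E_y = -19/2  [CB ∥ EA ∩ BA ∥ CE]
   → E = (-7/2, -19/2)

E = (-7/2, -19/2)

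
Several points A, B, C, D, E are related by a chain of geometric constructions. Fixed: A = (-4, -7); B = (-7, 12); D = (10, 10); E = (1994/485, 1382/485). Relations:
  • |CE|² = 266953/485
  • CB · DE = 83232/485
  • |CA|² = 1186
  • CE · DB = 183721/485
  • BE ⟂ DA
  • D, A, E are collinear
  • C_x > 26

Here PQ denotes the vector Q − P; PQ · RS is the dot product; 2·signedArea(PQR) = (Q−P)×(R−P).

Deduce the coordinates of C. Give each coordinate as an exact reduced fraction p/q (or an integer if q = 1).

C = (27, 8)

1. C_x = 27  [CE · DB = 183721/485 ∩ CB · DE = 83232/485]
2. C_y = 8  [CE · DB = 183721/485 ∩ CB · DE = 83232/485]
   → C = (27, 8)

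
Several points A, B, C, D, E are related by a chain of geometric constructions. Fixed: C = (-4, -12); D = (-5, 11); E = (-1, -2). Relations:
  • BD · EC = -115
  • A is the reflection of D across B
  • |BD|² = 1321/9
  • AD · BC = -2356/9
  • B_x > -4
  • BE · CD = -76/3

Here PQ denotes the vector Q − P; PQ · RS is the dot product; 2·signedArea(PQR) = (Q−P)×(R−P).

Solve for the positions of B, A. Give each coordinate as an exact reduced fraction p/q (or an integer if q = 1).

A = (-5/3, -13)
B = (-10/3, -1)

1. B_x = -10/3  [BD · EC = -115 ∩ BE · CD = -76/3]
2. B_y = -1  [BD · EC = -115 ∩ BE · CD = -76/3]
   → B = (-10/3, -1)
3. A_x = -5/3  [A is the reflection of D across B]
4. A_y = -13  [A is the reflection of D across B]
   → A = (-5/3, -13)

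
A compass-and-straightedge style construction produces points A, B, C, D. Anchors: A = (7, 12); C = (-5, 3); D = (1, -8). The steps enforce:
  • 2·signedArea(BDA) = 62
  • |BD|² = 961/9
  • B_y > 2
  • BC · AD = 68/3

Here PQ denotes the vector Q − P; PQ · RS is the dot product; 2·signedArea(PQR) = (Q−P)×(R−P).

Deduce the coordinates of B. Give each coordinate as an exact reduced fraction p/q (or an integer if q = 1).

B = (1, 7/3)

1. B_x = 1  [2·signedArea(BDA) = 62 ∩ BC · AD = 68/3]
2. B_y = 7/3  [2·signedArea(BDA) = 62 ∩ BC · AD = 68/3]
   → B = (1, 7/3)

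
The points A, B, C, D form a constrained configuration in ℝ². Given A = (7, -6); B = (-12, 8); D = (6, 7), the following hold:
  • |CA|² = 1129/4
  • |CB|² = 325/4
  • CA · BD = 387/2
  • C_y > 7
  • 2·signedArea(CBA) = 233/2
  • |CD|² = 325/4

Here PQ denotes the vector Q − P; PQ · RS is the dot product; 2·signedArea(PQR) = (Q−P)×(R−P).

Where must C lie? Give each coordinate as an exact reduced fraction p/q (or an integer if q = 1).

C = (-3, 15/2)

1. C_x = -3  [2·signedArea(CBA) = 233/2 ∩ CA · BD = 387/2]
2. C_y = 15/2  [2·signedArea(CBA) = 233/2 ∩ CA · BD = 387/2]
   → C = (-3, 15/2)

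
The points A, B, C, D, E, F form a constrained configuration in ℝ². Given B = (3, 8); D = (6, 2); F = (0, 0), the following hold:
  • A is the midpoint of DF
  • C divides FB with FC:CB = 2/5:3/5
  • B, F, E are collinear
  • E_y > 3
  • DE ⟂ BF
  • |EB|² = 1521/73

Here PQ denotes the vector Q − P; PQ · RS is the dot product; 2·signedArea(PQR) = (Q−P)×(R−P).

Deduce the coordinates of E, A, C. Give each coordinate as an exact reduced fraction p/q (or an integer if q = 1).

1. E_x = 102/73  [B, F, E are collinear ∩ DE ⟂ BF]
2. E_y = 272/73  [B, F, E are collinear ∩ DE ⟂ BF]
   → E = (102/73, 272/73)
3. A_x = 3  [A is the midpoint of DF]
4. A_y = 1  [A is the midpoint of DF]
   → A = (3, 1)
5. C_x = 6/5  [C divides FB with FC:CB = 2/5:3/5]
6. C_y = 16/5  [C divides FB with FC:CB = 2/5:3/5]
   → C = (6/5, 16/5)

A = (3, 1)
C = (6/5, 16/5)
E = (102/73, 272/73)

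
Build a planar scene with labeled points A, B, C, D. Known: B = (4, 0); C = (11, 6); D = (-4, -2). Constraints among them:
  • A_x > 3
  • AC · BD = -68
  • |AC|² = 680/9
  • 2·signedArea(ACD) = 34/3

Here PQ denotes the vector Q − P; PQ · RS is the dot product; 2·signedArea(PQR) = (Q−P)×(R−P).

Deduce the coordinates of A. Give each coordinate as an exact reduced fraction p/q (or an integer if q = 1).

A = (11/3, 4/3)

1. A_x = 11/3  [AC · BD = -68 ∩ 2·signedArea(ACD) = 34/3]
2. A_y = 4/3  [AC · BD = -68 ∩ 2·signedArea(ACD) = 34/3]
   → A = (11/3, 4/3)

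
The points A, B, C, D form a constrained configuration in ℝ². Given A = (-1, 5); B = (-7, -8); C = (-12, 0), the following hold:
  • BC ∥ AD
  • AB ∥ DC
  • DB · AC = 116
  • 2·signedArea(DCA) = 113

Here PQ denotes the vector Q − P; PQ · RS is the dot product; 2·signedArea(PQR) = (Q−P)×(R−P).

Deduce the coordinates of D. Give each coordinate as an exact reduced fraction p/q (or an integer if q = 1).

1. D_x = -6  [AB ∥ DC ∩ BC ∥ AD]
2. D_y = 13  [AB ∥ DC ∩ BC ∥ AD]
   → D = (-6, 13)

D = (-6, 13)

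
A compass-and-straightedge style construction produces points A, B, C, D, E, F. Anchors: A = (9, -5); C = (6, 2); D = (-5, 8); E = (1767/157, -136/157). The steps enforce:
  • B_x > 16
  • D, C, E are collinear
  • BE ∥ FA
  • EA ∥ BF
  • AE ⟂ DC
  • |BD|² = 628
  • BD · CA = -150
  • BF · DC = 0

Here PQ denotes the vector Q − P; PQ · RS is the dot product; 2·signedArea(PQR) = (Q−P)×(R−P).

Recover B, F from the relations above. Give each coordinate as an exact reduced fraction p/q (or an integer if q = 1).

B = (17, -4)
F = (2315/157, -1277/157)

1. B_x = 17  [line -3·x + 7·y + 79 = 0 ∩ |BD|² = 628]
2. B_y = -4  [line -3·x + 7·y + 79 = 0 ∩ |BD|² = 628]
   → B = (17, -4)
3. F_x = 2315/157  [BF · DC = 0 ∩ BE ∥ FA]
4. F_y = -1277/157  [BF · DC = 0 ∩ BE ∥ FA]
   → F = (2315/157, -1277/157)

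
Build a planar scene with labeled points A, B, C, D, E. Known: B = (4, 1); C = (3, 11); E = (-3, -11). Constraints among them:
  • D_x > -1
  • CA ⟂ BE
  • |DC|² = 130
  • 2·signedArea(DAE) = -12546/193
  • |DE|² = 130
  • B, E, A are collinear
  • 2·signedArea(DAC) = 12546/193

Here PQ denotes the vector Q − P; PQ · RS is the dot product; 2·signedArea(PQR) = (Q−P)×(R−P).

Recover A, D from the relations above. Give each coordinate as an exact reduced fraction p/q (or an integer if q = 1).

1. A_x = 1563/193  [B, E, A are collinear ∩ CA ⟂ BE]
2. A_y = 1549/193  [B, E, A are collinear ∩ CA ⟂ BE]
   → A = (1563/193, 1549/193)
3. D_x = 0  [2·signedArea(DAE) = -12546/193 ∩ 2·signedArea(DAC) = 12546/193]
4. D_y = 0  [2·signedArea(DAE) = -12546/193 ∩ 2·signedArea(DAC) = 12546/193]
   → D = (0, 0)

A = (1563/193, 1549/193)
D = (0, 0)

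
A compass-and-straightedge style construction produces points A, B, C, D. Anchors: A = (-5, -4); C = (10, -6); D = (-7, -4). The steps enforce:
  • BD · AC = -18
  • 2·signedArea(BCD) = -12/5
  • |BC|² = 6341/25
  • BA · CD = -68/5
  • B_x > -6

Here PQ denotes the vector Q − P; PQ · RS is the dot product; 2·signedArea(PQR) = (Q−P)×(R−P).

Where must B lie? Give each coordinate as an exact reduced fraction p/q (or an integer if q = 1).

1. B_x = -29/5  [BA · CD = -68/5 ∩ 2·signedArea(BCD) = -12/5]
2. B_y = -4  [BA · CD = -68/5 ∩ 2·signedArea(BCD) = -12/5]
   → B = (-29/5, -4)

B = (-29/5, -4)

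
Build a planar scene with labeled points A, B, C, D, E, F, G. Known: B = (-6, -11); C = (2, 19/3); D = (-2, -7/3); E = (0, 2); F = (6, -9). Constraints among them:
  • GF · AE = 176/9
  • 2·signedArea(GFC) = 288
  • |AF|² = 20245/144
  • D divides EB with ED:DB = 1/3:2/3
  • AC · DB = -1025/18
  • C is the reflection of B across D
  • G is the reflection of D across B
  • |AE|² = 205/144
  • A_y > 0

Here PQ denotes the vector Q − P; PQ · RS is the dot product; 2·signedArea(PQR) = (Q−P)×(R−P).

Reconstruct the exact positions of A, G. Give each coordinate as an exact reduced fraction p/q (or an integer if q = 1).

A = (-1/2, 11/12)
G = (-10, -59/3)

1. A_x = -1/2  [line 4·x + 26/3·y + -107/18 = 0 ∩ |AF|² = 20245/144]
2. A_y = 11/12  [line 4·x + 26/3·y + -107/18 = 0 ∩ |AF|² = 20245/144]
   → A = (-1/2, 11/12)
3. G_x = -10  [G is the reflection of D across B]
4. G_y = -59/3  [G is the reflection of D across B]
   → G = (-10, -59/3)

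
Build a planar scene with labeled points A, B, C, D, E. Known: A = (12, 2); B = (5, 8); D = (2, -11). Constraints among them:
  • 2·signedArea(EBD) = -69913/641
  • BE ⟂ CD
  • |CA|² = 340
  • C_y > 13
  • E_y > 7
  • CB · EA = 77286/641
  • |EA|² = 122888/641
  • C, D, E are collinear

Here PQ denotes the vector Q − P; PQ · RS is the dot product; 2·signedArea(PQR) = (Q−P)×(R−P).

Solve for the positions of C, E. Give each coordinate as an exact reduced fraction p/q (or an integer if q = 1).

C = (-2, 14)
E = (-570/641, 4524/641)

1. E_x = -570/641  [line 19·x + -3·y + 24402/641 = 0 ∩ |EA|² = 122888/641]
2. E_y = 4524/641  [line 19·x + -3·y + 24402/641 = 0 ∩ |EA|² = 122888/641]
   → E = (-570/641, 4524/641)
3. C_x = -2  [CB · EA = 77286/641 ∩ C, D, E are collinear]
4. C_y = 14  [CB · EA = 77286/641 ∩ C, D, E are collinear]
   → C = (-2, 14)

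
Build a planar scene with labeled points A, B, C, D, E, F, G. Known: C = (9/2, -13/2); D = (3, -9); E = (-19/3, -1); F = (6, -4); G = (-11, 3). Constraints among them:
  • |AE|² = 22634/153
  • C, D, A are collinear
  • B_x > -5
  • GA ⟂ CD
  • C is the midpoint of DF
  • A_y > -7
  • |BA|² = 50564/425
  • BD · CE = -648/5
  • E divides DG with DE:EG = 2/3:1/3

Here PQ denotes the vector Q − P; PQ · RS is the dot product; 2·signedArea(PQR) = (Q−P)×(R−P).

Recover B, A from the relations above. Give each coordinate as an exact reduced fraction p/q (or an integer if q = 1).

A = (78/17, -108/17)
B = (-24/5, -4/5)

1. A_x = 78/17  [C, D, A are collinear ∩ GA ⟂ CD]
2. A_y = -108/17  [C, D, A are collinear ∩ GA ⟂ CD]
   → A = (78/17, -108/17)
3. B_x = -24/5  [line 65/6·x + -11/2·y + 238/5 = 0 ∩ |BA|² = 50564/425]
4. B_y = -4/5  [line 65/6·x + -11/2·y + 238/5 = 0 ∩ |BA|² = 50564/425]
   → B = (-24/5, -4/5)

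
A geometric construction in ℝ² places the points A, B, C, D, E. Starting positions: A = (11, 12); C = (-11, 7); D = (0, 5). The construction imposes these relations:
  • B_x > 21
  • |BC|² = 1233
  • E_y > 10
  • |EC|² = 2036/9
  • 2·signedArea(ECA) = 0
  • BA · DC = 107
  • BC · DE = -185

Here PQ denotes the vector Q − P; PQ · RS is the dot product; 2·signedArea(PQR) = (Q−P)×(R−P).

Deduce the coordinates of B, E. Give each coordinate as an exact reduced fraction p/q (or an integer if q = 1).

1. B_x = 22  [line 11·x + -2·y + -204 = 0 ∩ |BC|² = 1233]
2. B_y = 19  [line 11·x + -2·y + -204 = 0 ∩ |BC|² = 1233]
   → B = (22, 19)
3. E_x = 11/3  [BC · DE = -185 ∩ 2·signedArea(ECA) = 0]
4. E_y = 31/3  [BC · DE = -185 ∩ 2·signedArea(ECA) = 0]
   → E = (11/3, 31/3)

B = (22, 19)
E = (11/3, 31/3)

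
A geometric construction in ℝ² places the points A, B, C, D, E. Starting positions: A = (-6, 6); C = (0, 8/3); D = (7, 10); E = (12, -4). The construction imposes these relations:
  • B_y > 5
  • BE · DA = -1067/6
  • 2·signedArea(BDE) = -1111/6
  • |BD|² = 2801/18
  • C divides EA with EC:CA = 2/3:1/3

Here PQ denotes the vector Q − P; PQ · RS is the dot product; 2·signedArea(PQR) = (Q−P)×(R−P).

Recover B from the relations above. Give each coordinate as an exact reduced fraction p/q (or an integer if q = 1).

B = (-9/2, 31/6)

1. B_x = -9/2  [2·signedArea(BDE) = -1111/6 ∩ BE · DA = -1067/6]
2. B_y = 31/6  [2·signedArea(BDE) = -1111/6 ∩ BE · DA = -1067/6]
   → B = (-9/2, 31/6)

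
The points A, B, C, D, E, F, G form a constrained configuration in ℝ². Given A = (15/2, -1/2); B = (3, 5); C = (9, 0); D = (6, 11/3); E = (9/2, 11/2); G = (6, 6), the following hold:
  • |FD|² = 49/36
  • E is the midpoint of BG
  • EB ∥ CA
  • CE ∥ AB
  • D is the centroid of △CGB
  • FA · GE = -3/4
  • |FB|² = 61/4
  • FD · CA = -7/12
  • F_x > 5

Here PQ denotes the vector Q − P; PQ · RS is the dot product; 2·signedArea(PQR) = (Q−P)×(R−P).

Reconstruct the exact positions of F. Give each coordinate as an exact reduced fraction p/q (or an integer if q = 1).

1. F_x = 6  [line 3/2·x + 1/2·y + -41/4 = 0 ∩ |FB|² = 61/4]
2. F_y = 5/2  [line 3/2·x + 1/2·y + -41/4 = 0 ∩ |FB|² = 61/4]
   → F = (6, 5/2)

F = (6, 5/2)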